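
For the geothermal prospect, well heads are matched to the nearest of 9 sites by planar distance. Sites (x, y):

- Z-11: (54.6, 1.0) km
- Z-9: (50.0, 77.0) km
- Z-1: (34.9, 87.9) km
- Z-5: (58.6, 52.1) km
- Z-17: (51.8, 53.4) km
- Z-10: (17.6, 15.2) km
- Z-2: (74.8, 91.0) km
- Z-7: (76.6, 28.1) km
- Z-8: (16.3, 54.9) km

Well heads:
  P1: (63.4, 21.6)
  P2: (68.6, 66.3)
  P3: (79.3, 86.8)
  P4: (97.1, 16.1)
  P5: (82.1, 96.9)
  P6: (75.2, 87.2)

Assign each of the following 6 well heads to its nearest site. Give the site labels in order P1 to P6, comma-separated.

P1 → Z-7 (d²=216.49)
P2 → Z-5 (d²=301.64)
P3 → Z-2 (d²=37.89)
P4 → Z-7 (d²=564.25)
P5 → Z-2 (d²=88.10)
P6 → Z-2 (d²=14.60)

Z-7, Z-5, Z-2, Z-7, Z-2, Z-2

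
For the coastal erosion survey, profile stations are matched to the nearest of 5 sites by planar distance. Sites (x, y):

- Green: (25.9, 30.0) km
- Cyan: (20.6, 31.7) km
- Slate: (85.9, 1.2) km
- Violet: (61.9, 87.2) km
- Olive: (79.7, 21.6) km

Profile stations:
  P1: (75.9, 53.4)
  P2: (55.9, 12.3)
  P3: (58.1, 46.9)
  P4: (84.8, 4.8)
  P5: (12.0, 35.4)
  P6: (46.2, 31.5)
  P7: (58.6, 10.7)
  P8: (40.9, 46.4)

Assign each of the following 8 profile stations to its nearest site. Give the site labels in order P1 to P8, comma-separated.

P1 → Olive (d²=1025.68)
P2 → Olive (d²=652.93)
P3 → Olive (d²=1106.65)
P4 → Slate (d²=14.17)
P5 → Cyan (d²=87.65)
P6 → Green (d²=414.34)
P7 → Olive (d²=564.02)
P8 → Green (d²=493.96)

Olive, Olive, Olive, Slate, Cyan, Green, Olive, Green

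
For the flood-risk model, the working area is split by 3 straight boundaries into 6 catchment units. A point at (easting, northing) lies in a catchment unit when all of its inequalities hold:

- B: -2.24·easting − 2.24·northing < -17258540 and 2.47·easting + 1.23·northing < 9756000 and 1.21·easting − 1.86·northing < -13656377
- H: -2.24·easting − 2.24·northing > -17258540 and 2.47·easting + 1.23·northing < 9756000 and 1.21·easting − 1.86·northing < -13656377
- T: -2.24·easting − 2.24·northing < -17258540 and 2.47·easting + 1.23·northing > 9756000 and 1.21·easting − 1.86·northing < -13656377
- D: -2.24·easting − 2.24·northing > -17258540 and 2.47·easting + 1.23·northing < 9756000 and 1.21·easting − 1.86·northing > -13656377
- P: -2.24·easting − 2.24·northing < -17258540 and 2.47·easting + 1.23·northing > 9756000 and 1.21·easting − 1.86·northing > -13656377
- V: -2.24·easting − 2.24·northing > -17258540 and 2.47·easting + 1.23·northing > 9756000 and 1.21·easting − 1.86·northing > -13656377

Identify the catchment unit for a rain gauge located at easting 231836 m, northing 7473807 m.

P

-2.24·231836 − 2.24·7473807 = -17260640.320, which is < -17258540
2.47·231836 + 1.23·7473807 = 9765417.530, which is > 9756000
1.21·231836 − 1.86·7473807 = -13620759.460, which is > -13656377
This sign pattern matches P.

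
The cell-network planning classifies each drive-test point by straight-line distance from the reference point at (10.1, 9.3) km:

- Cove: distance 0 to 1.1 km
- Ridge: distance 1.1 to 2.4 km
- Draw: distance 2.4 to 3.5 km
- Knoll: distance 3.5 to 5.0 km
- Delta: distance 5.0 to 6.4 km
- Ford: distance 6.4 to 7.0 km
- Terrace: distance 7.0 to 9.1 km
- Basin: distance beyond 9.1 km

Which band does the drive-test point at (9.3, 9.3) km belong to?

Cove

Distance = √((9.3−10.1)² + (9.3−9.3)²) = √(0.640 + 0.000) = 0.800 km.
0 ≤ 0.800 < 1.1 → Cove.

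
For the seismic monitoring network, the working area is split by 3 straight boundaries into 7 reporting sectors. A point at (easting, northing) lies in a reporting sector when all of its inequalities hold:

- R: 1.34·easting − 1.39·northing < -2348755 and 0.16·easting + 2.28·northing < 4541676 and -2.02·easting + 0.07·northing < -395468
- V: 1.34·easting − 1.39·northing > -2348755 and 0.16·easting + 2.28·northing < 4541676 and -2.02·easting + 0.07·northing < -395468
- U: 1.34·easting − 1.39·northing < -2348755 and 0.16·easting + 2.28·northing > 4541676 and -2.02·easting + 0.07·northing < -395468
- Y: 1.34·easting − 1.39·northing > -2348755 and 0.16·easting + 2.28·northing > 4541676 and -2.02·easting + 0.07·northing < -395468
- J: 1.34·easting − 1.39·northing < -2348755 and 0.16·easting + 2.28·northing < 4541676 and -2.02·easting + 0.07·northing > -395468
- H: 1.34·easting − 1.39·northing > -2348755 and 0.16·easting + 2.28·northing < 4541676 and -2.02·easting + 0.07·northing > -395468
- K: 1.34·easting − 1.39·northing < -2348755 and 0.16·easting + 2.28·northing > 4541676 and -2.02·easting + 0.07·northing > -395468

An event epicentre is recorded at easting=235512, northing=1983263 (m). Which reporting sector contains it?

K

1.34·235512 − 1.39·1983263 = -2441149.490, which is < -2348755
0.16·235512 + 2.28·1983263 = 4559521.560, which is > 4541676
-2.02·235512 + 0.07·1983263 = -336905.830, which is > -395468
This sign pattern matches K.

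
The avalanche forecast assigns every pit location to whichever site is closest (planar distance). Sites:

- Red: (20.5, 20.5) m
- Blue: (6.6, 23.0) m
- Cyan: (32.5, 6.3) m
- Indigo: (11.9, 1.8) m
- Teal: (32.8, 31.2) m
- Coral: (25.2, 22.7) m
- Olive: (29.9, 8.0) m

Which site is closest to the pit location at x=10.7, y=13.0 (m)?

Blue

Squared distances to each site:
Red: 152.290; Blue: 116.810; Cyan: 520.130; Indigo: 126.880; Teal: 819.650; Coral: 304.340; Olive: 393.640.
Minimum at Blue.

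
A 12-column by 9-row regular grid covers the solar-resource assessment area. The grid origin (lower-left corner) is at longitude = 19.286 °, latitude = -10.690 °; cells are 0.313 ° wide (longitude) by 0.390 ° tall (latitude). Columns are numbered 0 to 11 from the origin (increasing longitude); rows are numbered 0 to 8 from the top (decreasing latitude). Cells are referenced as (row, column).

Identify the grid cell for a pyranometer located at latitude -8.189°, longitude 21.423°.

Column index: ⌊(21.423 − 19.286) / 0.313⌋ = ⌊6.827⌋ = 6
Row offset from origin: ⌊(-8.189 − -10.690) / 0.390⌋ = ⌊6.413⌋ = 6 → row 2 (counted from top)

(2, 6)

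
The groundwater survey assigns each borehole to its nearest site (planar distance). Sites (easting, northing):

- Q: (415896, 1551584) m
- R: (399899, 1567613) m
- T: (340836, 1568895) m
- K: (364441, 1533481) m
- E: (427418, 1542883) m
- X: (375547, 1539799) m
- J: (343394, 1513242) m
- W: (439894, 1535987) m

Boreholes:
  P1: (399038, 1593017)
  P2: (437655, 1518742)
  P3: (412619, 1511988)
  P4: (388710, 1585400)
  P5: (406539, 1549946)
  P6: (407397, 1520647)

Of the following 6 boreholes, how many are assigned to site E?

P1 → R
P2 → W
P3 → E
P4 → R
P5 → Q
P6 → E
2 of the 6 go to E.

2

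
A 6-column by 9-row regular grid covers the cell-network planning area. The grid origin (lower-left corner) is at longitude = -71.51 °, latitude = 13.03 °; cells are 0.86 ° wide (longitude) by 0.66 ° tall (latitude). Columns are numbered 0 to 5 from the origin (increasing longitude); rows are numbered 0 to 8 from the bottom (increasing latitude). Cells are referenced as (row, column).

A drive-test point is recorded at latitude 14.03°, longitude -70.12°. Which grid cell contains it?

Column index: ⌊(-70.12 − -71.51) / 0.86⌋ = ⌊1.616⌋ = 1
Row offset from origin: ⌊(14.03 − 13.03) / 0.66⌋ = ⌊1.515⌋ = 1 → row 1

(1, 1)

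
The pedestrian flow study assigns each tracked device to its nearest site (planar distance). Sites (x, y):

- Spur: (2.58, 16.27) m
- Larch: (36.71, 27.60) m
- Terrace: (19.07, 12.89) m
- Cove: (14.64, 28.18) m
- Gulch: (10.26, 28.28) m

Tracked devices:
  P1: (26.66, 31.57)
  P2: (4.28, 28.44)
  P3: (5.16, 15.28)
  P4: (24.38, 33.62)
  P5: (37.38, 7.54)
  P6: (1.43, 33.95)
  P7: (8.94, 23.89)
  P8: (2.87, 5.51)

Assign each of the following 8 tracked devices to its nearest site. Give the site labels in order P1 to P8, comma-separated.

P1 → Larch (d²=116.76)
P2 → Gulch (d²=35.79)
P3 → Spur (d²=7.64)
P4 → Cove (d²=124.46)
P5 → Terrace (d²=363.88)
P6 → Gulch (d²=110.12)
P7 → Gulch (d²=21.01)
P8 → Spur (d²=115.86)

Larch, Gulch, Spur, Cove, Terrace, Gulch, Gulch, Spur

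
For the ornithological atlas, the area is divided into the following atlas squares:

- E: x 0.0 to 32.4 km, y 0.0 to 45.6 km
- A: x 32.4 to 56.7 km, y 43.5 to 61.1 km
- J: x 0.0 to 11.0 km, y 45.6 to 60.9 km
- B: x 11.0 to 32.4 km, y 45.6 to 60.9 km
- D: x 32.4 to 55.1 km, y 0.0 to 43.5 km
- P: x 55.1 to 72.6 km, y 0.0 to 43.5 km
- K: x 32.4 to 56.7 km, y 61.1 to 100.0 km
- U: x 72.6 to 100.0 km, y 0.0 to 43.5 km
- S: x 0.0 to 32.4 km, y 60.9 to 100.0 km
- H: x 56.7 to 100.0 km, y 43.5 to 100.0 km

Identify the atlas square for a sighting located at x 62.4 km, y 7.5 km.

The point has x = 62.4 and y = 7.5.
Only P satisfies 55.1 ≤ x ≤ 72.6 and 0.0 ≤ y ≤ 43.5.

P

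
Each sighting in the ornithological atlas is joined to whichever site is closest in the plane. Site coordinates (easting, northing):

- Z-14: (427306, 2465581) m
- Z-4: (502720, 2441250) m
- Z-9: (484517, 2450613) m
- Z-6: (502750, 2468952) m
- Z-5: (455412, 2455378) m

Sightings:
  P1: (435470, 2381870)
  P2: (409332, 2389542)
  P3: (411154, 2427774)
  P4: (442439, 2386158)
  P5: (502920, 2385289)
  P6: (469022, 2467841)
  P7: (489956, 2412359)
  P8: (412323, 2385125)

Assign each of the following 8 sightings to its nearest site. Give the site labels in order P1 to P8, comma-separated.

Z-5, Z-14, Z-14, Z-5, Z-4, Z-5, Z-4, Z-14

P1 → Z-5 (d²=5801109428.00)
P2 → Z-14 (d²=6104994197.00)
P3 → Z-14 (d²=1690256353.00)
P4 → Z-5 (d²=4959707129.00)
P5 → Z-4 (d²=3131673521.00)
P6 → Z-5 (d²=340558469.00)
P7 → Z-4 (d²=997609577.00)
P8 → Z-14 (d²=6697658225.00)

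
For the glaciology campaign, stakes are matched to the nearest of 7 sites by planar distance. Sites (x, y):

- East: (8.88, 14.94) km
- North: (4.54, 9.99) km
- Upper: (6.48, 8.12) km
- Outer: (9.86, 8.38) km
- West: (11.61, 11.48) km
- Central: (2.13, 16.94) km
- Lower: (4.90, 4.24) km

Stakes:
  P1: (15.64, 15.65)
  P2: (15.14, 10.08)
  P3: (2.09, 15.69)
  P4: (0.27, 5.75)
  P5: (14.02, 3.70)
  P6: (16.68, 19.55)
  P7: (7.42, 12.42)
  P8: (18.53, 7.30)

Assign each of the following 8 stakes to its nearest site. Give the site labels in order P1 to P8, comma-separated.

P1 → West (d²=33.63)
P2 → West (d²=14.42)
P3 → Central (d²=1.56)
P4 → Lower (d²=23.72)
P5 → Outer (d²=39.21)
P6 → East (d²=82.09)
P7 → East (d²=8.48)
P8 → West (d²=65.36)

West, West, Central, Lower, Outer, East, East, West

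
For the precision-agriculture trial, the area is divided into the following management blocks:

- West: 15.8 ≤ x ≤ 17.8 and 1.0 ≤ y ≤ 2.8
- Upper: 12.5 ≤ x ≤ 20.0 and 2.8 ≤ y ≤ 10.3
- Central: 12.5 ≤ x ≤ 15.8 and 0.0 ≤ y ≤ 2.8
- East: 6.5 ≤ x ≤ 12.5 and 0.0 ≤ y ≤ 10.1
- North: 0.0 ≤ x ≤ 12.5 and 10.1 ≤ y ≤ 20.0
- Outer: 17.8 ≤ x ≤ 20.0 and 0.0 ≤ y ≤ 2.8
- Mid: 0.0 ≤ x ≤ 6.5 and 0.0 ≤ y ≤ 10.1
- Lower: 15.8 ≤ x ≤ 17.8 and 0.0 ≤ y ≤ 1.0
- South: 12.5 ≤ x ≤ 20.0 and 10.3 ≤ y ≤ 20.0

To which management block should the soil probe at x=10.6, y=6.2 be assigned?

The point has x = 10.6 and y = 6.2.
Only East satisfies 6.5 ≤ x ≤ 12.5 and 0.0 ≤ y ≤ 10.1.

East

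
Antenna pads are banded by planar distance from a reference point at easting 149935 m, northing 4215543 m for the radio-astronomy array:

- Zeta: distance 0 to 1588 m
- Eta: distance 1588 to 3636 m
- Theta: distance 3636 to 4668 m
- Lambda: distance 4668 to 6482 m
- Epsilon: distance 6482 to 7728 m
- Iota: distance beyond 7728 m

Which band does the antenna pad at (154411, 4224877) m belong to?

Distance = √((154411−149935)² + (4224877−4215543)²) = √(20034576.000 + 87123556.000) = 10351.721 m.
7728 ≤ 10351.721 < ∞ → Iota.

Iota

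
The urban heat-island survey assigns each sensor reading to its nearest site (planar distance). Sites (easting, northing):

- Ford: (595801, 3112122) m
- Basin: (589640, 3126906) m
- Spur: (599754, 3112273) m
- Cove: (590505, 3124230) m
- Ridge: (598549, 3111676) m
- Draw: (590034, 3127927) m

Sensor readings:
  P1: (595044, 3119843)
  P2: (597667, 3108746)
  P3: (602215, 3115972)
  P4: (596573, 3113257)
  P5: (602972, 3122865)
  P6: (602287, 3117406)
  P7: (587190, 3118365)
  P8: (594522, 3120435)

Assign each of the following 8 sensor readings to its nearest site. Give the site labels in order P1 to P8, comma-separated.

P1 → Cove (d²=39848290.00)
P2 → Ridge (d²=9362824.00)
P3 → Spur (d²=19739122.00)
P4 → Ford (d²=1884209.00)
P5 → Spur (d²=122545988.00)
P6 → Spur (d²=32763778.00)
P7 → Cove (d²=45387450.00)
P8 → Cove (d²=30538314.00)

Cove, Ridge, Spur, Ford, Spur, Spur, Cove, Cove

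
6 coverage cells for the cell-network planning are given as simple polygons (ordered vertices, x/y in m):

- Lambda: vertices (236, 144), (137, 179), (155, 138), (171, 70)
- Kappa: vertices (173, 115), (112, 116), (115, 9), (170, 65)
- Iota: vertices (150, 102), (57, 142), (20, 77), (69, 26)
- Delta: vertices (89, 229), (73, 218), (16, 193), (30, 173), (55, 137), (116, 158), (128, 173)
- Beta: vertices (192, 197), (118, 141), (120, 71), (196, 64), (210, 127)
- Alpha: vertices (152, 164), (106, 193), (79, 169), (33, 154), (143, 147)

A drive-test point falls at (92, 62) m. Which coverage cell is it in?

Iota

Cast a ray rightward from (92, 62). For each polygon, the edges (by vertex number in listed order) whose endpoints lie on opposite sides of y = 62, where each meets that height, and whether that is right or left of the point:
Lambda: no edge straddles that height → 0 crossings.
Kappa: 2–3 at x≈113.5 (right), 3–4 at x≈167.1 (right) → 2 crossings.
Iota: 3–4 at x≈34.4 (left), 4–1 at x≈107.4 (right) → 1 crossing.
Delta: no edge straddles that height → 0 crossings.
Beta: no edge straddles that height → 0 crossings.
Alpha: no edge straddles that height → 0 crossings.
Only Iota has an odd count, so the point is inside Iota.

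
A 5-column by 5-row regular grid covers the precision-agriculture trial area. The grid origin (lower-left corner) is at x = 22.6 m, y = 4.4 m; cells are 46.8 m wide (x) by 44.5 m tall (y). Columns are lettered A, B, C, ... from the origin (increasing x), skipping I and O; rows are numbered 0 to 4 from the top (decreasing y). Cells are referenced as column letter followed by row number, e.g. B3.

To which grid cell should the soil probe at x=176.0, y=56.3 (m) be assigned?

D3

Column index: ⌊(176.0 − 22.6) / 46.8⌋ = ⌊3.278⌋ = 3 → column D
Row offset from origin: ⌊(56.3 − 4.4) / 44.5⌋ = ⌊1.166⌋ = 1 → row 3 (counted from top)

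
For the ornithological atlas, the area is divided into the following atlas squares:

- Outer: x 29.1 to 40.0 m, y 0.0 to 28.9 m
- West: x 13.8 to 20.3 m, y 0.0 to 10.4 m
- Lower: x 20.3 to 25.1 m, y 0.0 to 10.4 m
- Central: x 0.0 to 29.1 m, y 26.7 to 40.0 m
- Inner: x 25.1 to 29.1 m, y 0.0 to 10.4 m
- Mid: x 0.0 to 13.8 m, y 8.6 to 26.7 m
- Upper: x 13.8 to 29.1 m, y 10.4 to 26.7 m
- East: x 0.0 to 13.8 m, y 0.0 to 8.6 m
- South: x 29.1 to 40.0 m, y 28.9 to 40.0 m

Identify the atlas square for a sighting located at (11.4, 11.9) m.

Mid

The point has x = 11.4 and y = 11.9.
Only Mid satisfies 0.0 ≤ x ≤ 13.8 and 8.6 ≤ y ≤ 26.7.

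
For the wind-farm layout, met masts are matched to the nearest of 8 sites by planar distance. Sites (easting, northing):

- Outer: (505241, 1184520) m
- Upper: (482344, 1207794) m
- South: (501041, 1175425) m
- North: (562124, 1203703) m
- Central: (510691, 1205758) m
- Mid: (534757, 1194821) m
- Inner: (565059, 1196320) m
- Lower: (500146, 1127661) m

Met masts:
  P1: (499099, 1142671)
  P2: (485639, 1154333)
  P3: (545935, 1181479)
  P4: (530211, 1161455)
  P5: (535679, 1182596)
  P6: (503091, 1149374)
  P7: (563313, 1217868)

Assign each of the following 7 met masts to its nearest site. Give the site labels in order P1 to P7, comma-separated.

Lower, South, Mid, South, Mid, Lower, North

P1 → Lower (d²=226396309.00)
P2 → South (d²=682094068.00)
P3 → Mid (d²=302956648.00)
P4 → South (d²=1046049800.00)
P5 → Mid (d²=150300709.00)
P6 → Lower (d²=480127394.00)
P7 → North (d²=202060946.00)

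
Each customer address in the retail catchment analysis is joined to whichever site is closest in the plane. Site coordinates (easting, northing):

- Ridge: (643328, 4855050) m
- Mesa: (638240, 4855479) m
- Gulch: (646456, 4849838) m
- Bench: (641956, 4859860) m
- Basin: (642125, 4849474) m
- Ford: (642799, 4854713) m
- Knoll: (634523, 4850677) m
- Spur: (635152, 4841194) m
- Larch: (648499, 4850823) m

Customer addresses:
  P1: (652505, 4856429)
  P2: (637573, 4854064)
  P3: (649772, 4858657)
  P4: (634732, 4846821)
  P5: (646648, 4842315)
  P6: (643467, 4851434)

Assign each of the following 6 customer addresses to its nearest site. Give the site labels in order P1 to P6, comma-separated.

P1 → Larch (d²=47475272.00)
P2 → Mesa (d²=2447114.00)
P3 → Ridge (d²=54535585.00)
P4 → Knoll (d²=14912417.00)
P5 → Gulch (d²=56632393.00)
P6 → Basin (d²=5642564.00)

Larch, Mesa, Ridge, Knoll, Gulch, Basin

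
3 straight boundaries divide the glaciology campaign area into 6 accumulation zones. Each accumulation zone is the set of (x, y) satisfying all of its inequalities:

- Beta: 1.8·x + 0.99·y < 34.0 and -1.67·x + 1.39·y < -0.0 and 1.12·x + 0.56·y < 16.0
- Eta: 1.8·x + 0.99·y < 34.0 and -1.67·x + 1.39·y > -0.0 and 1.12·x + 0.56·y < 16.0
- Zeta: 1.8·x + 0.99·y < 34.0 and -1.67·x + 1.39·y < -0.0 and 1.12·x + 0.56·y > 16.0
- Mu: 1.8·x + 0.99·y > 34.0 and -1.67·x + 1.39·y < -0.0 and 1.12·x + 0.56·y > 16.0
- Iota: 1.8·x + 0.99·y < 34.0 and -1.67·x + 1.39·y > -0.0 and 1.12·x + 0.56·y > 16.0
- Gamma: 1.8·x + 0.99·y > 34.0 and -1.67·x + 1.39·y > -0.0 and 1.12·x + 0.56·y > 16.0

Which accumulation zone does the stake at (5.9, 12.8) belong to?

1.8·5.9 + 0.99·12.8 = 23.292, which is < 34.0
-1.67·5.9 + 1.39·12.8 = 7.939, which is > -0.0
1.12·5.9 + 0.56·12.8 = 13.776, which is < 16.0
This sign pattern matches Eta.

Eta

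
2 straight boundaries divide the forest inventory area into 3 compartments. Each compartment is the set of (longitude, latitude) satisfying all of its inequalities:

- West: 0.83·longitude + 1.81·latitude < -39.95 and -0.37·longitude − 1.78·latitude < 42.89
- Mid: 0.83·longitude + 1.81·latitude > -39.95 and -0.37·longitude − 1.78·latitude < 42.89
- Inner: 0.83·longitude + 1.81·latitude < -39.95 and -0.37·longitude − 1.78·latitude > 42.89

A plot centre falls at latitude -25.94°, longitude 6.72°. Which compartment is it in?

0.83·6.72 + 1.81·-25.94 = -41.374, which is < -39.95
-0.37·6.72 − 1.78·-25.94 = 43.687, which is > 42.89
This sign pattern matches Inner.

Inner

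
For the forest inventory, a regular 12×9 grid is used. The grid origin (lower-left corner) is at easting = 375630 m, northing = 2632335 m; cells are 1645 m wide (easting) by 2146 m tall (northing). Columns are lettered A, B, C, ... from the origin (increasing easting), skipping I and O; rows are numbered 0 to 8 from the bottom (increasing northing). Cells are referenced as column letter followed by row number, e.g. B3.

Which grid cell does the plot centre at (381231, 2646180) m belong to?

Column index: ⌊(381231 − 375630) / 1645⌋ = ⌊3.405⌋ = 3 → column D
Row offset from origin: ⌊(2646180 − 2632335) / 2146⌋ = ⌊6.452⌋ = 6 → row 6

D6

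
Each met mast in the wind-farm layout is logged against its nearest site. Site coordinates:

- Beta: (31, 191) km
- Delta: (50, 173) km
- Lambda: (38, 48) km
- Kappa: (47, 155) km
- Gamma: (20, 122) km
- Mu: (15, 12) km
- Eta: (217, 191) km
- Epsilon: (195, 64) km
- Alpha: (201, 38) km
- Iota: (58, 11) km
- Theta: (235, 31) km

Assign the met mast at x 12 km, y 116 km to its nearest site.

Gamma

Squared distances to each site:
Beta: 5986.000; Delta: 4693.000; Lambda: 5300.000; Kappa: 2746.000; Gamma: 100.000; Mu: 10825.000; Eta: 47650.000; Epsilon: 36193.000; Alpha: 41805.000; Iota: 13141.000; Theta: 56954.000.
Minimum at Gamma.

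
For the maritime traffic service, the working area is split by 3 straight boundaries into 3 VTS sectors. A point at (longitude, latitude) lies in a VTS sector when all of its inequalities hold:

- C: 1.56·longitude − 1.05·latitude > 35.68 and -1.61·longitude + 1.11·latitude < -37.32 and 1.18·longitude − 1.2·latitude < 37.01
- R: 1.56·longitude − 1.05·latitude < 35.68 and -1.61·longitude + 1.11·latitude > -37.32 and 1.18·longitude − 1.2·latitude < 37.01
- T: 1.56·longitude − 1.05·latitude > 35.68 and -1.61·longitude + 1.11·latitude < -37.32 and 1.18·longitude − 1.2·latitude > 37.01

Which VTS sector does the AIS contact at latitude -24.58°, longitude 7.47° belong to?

T

1.56·7.47 − 1.05·-24.58 = 37.462, which is > 35.68
-1.61·7.47 + 1.11·-24.58 = -39.310, which is < -37.32
1.18·7.47 − 1.2·-24.58 = 38.311, which is > 37.01
This sign pattern matches T.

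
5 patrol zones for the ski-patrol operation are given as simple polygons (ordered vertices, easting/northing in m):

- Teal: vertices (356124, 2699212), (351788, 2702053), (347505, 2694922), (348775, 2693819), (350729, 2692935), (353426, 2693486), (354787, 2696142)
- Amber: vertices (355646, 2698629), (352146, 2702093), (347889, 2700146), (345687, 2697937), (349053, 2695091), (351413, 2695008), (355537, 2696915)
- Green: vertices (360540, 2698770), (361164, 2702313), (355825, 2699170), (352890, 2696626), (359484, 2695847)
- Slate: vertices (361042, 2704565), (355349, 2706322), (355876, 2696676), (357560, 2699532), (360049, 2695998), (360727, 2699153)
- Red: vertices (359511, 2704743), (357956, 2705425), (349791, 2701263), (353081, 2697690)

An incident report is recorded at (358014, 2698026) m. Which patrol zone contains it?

Cast a ray rightward from (358014, 2698026). For each polygon, the edges (by vertex number in listed order) whose endpoints lie on opposite sides of northing = 2698026, where each meets that height, and whether that is right or left of the point:
Teal: 2–3 at easting≈349369.3 (left), 7–1 at easting≈355607.5 (left) → 0 crossings.
Amber: 3–4 at easting≈345775.7 (left), 7–1 at easting≈355607.7 (left) → 0 crossings.
Green: 3–4 at easting≈354505.2 (left), 5–1 at easting≈360271.2 (right) → 1 crossing.
Slate: 2–3 at easting≈355802.2 (left), 3–4 at easting≈356672.0 (left), 4–5 at easting≈358620.7 (right), 5–6 at easting≈360484.8 (right) → 2 crossings.
Red: 3–4 at easting≈352771.6 (left), 4–1 at easting≈353387.3 (left) → 0 crossings.
Only Green has an odd count, so the point is inside Green.

Green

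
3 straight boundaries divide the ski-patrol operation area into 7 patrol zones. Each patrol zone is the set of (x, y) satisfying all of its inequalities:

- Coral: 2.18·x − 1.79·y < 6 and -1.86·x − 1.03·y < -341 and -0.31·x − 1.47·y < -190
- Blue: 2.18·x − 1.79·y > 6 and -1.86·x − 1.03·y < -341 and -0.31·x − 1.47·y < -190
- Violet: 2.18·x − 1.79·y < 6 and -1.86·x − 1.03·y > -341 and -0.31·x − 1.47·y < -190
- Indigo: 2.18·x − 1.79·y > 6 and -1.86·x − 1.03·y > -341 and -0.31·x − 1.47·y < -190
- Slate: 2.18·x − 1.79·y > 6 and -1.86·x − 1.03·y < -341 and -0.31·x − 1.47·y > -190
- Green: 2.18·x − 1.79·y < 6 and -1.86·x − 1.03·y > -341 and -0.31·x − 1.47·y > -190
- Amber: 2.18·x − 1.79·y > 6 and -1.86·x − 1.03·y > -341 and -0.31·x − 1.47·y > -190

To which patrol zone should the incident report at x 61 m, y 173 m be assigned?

2.18·61 − 1.79·173 = -176.690, which is < 6
-1.86·61 − 1.03·173 = -291.650, which is > -341
-0.31·61 − 1.47·173 = -273.220, which is < -190
This sign pattern matches Violet.

Violet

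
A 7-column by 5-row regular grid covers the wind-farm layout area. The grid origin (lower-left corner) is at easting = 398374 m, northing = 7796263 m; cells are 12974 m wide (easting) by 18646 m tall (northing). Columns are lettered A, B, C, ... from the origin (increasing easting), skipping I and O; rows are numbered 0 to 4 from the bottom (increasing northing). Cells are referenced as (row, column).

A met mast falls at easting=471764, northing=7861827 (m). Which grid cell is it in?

(3, F)

Column index: ⌊(471764 − 398374) / 12974⌋ = ⌊5.657⌋ = 5 → column F
Row offset from origin: ⌊(7861827 − 7796263) / 18646⌋ = ⌊3.516⌋ = 3 → row 3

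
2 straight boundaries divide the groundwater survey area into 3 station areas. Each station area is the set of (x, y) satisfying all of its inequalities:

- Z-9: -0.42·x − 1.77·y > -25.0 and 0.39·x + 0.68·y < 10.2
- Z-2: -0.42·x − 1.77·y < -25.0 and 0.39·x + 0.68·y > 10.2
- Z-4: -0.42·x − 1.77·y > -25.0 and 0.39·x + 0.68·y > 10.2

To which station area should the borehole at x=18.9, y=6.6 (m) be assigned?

Z-4

-0.42·18.9 − 1.77·6.6 = -19.620, which is > -25.0
0.39·18.9 + 0.68·6.6 = 11.859, which is > 10.2
This sign pattern matches Z-4.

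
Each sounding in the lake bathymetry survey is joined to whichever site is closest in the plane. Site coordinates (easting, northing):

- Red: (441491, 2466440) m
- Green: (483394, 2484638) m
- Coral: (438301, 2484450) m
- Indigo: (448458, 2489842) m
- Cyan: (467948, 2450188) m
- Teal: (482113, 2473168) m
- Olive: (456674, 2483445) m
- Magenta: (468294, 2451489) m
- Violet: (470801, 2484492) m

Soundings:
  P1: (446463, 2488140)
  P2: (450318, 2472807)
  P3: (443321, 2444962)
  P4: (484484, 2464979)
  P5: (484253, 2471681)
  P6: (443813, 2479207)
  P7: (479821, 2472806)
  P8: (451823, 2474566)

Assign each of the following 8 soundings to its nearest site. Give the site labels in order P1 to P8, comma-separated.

P1 → Indigo (d²=6876829.00)
P2 → Red (d²=118454618.00)
P3 → Red (d²=464653384.00)
P4 → Teal (d²=72681362.00)
P5 → Teal (d²=6790769.00)
P6 → Coral (d²=57871193.00)
P7 → Teal (d²=5384308.00)
P8 → Olive (d²=102368842.00)

Indigo, Red, Red, Teal, Teal, Coral, Teal, Olive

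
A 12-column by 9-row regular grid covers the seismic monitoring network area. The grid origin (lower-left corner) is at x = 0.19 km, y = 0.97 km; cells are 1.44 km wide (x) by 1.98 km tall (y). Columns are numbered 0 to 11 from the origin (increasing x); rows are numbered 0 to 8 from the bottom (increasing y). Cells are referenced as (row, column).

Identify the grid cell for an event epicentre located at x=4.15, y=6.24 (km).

Column index: ⌊(4.15 − 0.19) / 1.44⌋ = ⌊2.750⌋ = 2
Row offset from origin: ⌊(6.24 − 0.97) / 1.98⌋ = ⌊2.662⌋ = 2 → row 2

(2, 2)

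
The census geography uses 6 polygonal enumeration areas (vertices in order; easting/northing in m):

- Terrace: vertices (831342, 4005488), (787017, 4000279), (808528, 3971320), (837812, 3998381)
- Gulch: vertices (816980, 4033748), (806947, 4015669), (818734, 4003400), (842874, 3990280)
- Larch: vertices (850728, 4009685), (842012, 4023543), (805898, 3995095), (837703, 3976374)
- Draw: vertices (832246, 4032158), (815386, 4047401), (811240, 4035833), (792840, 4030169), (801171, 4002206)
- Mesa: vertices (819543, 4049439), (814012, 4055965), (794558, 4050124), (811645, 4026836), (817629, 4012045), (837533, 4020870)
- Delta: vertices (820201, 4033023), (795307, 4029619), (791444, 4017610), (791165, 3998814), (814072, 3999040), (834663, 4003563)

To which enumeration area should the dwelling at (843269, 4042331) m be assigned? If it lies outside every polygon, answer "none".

none

Cast a ray rightward from (843269, 4042331). For each polygon, the edges (by vertex number in listed order) whose endpoints lie on opposite sides of northing = 4042331, where each meets that height, and whether that is right or left of the point:
Terrace: no edge straddles that height → 0 crossings.
Gulch: no edge straddles that height → 0 crossings.
Larch: no edge straddles that height → 0 crossings.
Draw: 1–2 at easting≈820993.8 (left), 2–3 at easting≈813568.9 (left) → 0 crossings.
Mesa: 3–4 at easting≈800275.9 (left), 6–1 at easting≈824018.9 (left) → 0 crossings.
Delta: no edge straddles that height → 0 crossings.
All counts are even, so the point lies outside every listed polygon.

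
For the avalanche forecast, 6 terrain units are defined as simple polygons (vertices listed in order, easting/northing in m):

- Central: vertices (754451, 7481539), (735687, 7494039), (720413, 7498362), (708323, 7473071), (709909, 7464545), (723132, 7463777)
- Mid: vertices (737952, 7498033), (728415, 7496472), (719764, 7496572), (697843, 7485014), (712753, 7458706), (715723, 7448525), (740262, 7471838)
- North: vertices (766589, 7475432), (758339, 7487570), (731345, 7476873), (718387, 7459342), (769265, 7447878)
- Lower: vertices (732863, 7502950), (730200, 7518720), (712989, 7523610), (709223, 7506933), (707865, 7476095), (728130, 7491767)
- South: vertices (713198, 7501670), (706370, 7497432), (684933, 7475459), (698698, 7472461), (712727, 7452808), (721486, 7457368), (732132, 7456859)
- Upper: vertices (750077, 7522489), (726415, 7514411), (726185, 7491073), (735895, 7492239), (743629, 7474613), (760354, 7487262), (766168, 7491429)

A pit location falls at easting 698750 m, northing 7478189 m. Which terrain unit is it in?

South

Cast a ray rightward from (698750, 7478189). For each polygon, the edges (by vertex number in listed order) whose endpoints lie on opposite sides of northing = 7478189, where each meets that height, and whether that is right or left of the point:
Central: 3–4 at easting≈710769.6 (right), 6–1 at easting≈748544.1 (right) → 2 crossings.
Mid: 4–5 at easting≈701711.1 (right), 7–1 at easting≈739701.9 (right) → 2 crossings.
North: 1–2 at easting≈764715.1 (right), 2–3 at easting≈734665.9 (right) → 2 crossings.
Lower: 4–5 at easting≈707957.2 (right), 5–6 at easting≈710572.7 (right) → 2 crossings.
South: 2–3 at easting≈687596.4 (left), 7–1 at easting≈723119.4 (right) → 1 crossing.
Upper: 4–5 at easting≈742059.9 (right), 5–6 at easting≈748357.3 (right) → 2 crossings.
Only South has an odd count, so the point is inside South.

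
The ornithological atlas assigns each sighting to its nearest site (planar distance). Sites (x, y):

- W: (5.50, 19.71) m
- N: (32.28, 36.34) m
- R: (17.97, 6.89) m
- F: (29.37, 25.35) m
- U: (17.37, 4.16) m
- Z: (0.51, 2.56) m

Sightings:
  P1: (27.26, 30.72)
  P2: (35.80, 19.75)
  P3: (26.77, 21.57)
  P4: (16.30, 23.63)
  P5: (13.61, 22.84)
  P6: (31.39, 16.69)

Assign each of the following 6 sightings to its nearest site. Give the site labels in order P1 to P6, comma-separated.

F, F, F, W, W, F

P1 → F (d²=33.29)
P2 → F (d²=72.70)
P3 → F (d²=21.05)
P4 → W (d²=132.01)
P5 → W (d²=75.57)
P6 → F (d²=79.08)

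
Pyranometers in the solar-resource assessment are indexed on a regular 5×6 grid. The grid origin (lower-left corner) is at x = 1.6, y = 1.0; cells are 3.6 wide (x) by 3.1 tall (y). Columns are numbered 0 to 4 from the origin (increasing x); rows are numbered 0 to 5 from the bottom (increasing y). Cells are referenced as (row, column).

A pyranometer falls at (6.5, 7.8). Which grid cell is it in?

Column index: ⌊(6.5 − 1.6) / 3.6⌋ = ⌊1.361⌋ = 1
Row offset from origin: ⌊(7.8 − 1.0) / 3.1⌋ = ⌊2.194⌋ = 2 → row 2

(2, 1)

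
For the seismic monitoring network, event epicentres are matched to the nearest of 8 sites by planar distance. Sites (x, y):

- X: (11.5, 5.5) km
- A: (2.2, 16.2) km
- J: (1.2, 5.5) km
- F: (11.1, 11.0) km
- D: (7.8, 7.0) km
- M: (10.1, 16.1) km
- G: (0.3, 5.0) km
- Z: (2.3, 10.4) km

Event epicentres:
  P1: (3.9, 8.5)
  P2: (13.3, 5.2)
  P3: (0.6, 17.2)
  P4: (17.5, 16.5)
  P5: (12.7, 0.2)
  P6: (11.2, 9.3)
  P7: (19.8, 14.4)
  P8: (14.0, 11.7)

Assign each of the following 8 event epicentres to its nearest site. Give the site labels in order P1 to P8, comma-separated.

P1 → Z (d²=6.17)
P2 → X (d²=3.33)
P3 → A (d²=3.56)
P4 → M (d²=54.92)
P5 → X (d²=29.53)
P6 → F (d²=2.90)
P7 → F (d²=87.25)
P8 → F (d²=8.90)

Z, X, A, M, X, F, F, F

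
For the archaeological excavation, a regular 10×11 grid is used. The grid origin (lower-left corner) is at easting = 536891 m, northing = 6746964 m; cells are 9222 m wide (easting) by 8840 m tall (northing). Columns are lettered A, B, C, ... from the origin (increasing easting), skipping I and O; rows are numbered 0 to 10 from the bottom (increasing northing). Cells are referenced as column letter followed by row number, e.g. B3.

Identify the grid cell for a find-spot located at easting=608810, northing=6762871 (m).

Column index: ⌊(608810 − 536891) / 9222⌋ = ⌊7.799⌋ = 7 → column H
Row offset from origin: ⌊(6762871 − 6746964) / 8840⌋ = ⌊1.799⌋ = 1 → row 1

H1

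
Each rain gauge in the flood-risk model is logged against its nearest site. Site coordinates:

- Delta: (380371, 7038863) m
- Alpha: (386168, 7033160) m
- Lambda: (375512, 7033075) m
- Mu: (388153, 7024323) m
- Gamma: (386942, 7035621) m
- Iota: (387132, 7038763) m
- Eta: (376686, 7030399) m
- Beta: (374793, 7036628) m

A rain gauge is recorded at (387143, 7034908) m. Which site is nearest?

Gamma

Squared distances to each site:
Delta: 61502009.000; Alpha: 4006129.000; Lambda: 138640050.000; Mu: 113062325.000; Gamma: 548770.000; Iota: 14861146.000; Eta: 129679930.000; Beta: 155480900.000.
Minimum at Gamma.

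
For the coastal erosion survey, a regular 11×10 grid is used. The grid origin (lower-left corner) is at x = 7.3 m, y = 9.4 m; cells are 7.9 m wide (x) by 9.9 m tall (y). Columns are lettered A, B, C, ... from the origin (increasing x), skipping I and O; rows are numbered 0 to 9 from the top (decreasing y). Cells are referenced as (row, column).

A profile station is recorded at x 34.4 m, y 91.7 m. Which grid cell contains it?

(1, D)

Column index: ⌊(34.4 − 7.3) / 7.9⌋ = ⌊3.430⌋ = 3 → column D
Row offset from origin: ⌊(91.7 − 9.4) / 9.9⌋ = ⌊8.313⌋ = 8 → row 1 (counted from top)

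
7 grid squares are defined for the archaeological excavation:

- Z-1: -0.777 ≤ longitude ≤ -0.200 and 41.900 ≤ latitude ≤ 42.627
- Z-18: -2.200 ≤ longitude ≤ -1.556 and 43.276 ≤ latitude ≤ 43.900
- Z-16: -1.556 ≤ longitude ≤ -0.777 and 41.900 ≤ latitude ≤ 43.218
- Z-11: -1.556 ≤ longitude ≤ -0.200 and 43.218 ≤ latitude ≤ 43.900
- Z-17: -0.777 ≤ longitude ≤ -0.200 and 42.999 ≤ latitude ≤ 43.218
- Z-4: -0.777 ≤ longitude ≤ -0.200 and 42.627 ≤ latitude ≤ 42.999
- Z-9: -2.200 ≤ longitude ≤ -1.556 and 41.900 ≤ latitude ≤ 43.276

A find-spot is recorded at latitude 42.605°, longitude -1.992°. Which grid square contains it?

Z-9

The point has longitude = -1.992 and latitude = 42.605.
Only Z-9 satisfies -2.200 ≤ longitude ≤ -1.556 and 41.900 ≤ latitude ≤ 43.276.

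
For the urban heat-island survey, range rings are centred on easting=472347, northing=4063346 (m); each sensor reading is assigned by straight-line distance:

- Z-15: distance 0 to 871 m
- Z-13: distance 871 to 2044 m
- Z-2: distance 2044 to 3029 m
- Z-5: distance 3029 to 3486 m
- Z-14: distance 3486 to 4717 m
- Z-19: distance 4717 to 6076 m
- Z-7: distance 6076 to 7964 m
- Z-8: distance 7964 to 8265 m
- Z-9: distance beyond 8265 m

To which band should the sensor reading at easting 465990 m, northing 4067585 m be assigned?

Distance = √((465990−472347)² + (4067585−4063346)²) = √(40411449.000 + 17969121.000) = 7640.718 m.
6076 ≤ 7640.718 < 7964 → Z-7.

Z-7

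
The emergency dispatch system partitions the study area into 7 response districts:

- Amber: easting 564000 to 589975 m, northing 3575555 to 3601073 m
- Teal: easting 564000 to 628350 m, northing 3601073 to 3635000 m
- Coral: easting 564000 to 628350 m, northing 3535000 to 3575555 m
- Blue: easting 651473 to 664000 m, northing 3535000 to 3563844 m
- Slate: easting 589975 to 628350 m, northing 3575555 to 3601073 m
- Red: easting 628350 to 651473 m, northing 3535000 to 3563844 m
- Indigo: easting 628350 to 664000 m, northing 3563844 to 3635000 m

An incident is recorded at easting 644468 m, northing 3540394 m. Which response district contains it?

The point has easting = 644468 and northing = 3540394.
Only Red satisfies 628350 ≤ easting ≤ 651473 and 3535000 ≤ northing ≤ 3563844.

Red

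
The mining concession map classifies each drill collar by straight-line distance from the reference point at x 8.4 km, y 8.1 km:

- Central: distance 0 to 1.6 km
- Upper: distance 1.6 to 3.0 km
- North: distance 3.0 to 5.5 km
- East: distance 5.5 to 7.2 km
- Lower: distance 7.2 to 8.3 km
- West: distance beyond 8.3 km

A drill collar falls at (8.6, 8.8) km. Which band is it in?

Central

Distance = √((8.6−8.4)² + (8.8−8.1)²) = √(0.040 + 0.490) = 0.728 km.
0 ≤ 0.728 < 1.6 → Central.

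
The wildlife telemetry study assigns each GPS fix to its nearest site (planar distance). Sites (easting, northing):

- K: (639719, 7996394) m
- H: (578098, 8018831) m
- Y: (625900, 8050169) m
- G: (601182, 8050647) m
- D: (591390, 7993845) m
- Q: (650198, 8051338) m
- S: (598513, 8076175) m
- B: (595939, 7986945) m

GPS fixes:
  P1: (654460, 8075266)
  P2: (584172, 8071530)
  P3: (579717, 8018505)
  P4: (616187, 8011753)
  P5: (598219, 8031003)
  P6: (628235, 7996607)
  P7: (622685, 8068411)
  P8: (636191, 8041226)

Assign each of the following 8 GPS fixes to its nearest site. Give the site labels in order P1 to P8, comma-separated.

P1 → Q (d²=590713828.00)
P2 → S (d²=227240306.00)
P3 → H (d²=2727437.00)
P4 → K (d²=789653905.00)
P5 → G (d²=394666105.00)
P6 → K (d²=131927625.00)
P7 → Y (d²=343106789.00)
P8 → Y (d²=185881930.00)

Q, S, H, K, G, K, Y, Y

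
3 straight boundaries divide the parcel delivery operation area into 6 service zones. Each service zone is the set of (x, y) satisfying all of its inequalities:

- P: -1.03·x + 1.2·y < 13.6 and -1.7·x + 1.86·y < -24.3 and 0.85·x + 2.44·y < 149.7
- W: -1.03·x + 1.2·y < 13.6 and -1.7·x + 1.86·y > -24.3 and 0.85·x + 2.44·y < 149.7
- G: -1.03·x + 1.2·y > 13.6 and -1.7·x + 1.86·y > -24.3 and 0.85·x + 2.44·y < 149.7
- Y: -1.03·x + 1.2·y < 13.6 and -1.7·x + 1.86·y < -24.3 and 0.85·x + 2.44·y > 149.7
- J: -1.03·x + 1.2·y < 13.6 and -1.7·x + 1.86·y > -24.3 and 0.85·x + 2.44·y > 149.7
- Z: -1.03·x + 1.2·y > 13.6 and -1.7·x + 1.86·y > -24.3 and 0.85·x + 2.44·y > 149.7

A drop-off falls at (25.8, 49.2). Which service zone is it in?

G

-1.03·25.8 + 1.2·49.2 = 32.466, which is > 13.6
-1.7·25.8 + 1.86·49.2 = 47.652, which is > -24.3
0.85·25.8 + 2.44·49.2 = 141.978, which is < 149.7
This sign pattern matches G.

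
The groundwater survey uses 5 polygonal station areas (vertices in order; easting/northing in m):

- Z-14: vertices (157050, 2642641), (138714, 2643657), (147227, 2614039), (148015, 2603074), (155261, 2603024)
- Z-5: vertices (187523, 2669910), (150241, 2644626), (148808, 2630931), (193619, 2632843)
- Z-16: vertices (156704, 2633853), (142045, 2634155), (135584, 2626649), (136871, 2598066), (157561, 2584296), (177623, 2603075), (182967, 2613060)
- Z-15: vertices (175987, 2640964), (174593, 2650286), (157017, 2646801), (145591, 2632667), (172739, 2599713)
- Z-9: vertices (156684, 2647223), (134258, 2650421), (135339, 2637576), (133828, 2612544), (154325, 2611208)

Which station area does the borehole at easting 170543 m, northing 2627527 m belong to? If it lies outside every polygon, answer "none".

Cast a ray rightward from (170543, 2627527). For each polygon, the edges (by vertex number in listed order) whose endpoints lie on opposite sides of northing = 2627527, where each meets that height, and whether that is right or left of the point:
Z-14: 2–3 at easting≈143350.2 (left), 5–1 at easting≈156367.5 (left) → 0 crossings.
Z-5: no edge straddles that height → 0 crossings.
Z-16: 2–3 at easting≈136339.8 (left), 7–1 at easting≈164694.2 (left) → 0 crossings.
Z-15: 4–5 at easting≈149825.4 (left), 5–1 at easting≈174929.0 (right) → 1 crossing.
Z-9: 3–4 at easting≈134732.4 (left), 5–1 at easting≈155393.9 (left) → 0 crossings.
Only Z-15 has an odd count, so the point is inside Z-15.

Z-15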